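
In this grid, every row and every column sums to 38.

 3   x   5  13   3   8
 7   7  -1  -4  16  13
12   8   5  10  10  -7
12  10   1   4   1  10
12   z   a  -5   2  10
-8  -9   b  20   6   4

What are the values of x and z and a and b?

x = 6, z = 16, a = 3, b = 25

Row 1: 3 + 5 + 13 + 3 + 8 = 32, so its missing entry is 38 − 32 = 6.
Column 2: 6 + 7 + 8 + 10 − 9 = 22, so its missing entry is 38 − 22 = 16.
Row 5: 12 + 16 − 5 + 2 + 10 = 35, so its missing entry is 38 − 35 = 3.
Row 6: -8 − 9 + 20 + 6 + 4 = 13, so its missing entry is 38 − 13 = 25.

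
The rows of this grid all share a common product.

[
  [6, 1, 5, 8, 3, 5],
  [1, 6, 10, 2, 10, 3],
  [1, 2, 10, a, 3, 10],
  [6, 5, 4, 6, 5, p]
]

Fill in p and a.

Rows 1 and 2 each multiply to 3600, so every row has product 3600.
Row 4: 6×5×4×6×5 = 3600, so the missing entry is 3600 ÷ 3600 = 1.
Row 3: 1×2×10×3×10 = 600, so the missing entry is 3600 ÷ 600 = 6.

p = 1, a = 6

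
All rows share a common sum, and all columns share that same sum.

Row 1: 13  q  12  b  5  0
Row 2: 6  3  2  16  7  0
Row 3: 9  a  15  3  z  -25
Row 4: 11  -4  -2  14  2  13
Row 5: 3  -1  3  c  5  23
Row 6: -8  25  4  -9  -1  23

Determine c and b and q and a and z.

c = 1, b = 9, q = -5, a = 16, z = 16

Rows 2 and 4 both sum to 34, so that's the common total.
Column 5: 5 + 7 + 2 + 5 − 1 = 18, so its missing entry is 34 − 18 = 16.
Row 3: 9 + 15 + 3 + 16 − 25 = 18, so its missing entry is 34 − 18 = 16.
Column 2: 3 + 16 − 4 − 1 + 25 = 39, so its missing entry is 34 − 39 = -5.
Row 5: 3 − 1 + 3 + 5 + 23 = 33, so its missing entry is 34 − 33 = 1.
Row 1: 13 − 5 + 12 + 5 + 0 = 25, so its missing entry is 34 − 25 = 9.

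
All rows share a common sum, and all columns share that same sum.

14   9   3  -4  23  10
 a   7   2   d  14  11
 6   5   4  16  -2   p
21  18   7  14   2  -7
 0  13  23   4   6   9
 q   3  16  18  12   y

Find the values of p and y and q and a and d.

Rows 1 and 4 both sum to 55, so that's the common total.
The known cells in row 3 total 29, leaving 55 − 29 = 26 for the blank.
The known cells in column 6 total 49, leaving 55 − 49 = 6 for the blank.
The known cells in row 6 total 55, leaving 55 − 55 = 0 for the blank.
The known cells in column 1 total 41, leaving 55 − 41 = 14 for the blank.
The known cells in row 2 total 48, leaving 55 − 48 = 7 for the blank.

p = 26, y = 6, q = 0, a = 14, d = 7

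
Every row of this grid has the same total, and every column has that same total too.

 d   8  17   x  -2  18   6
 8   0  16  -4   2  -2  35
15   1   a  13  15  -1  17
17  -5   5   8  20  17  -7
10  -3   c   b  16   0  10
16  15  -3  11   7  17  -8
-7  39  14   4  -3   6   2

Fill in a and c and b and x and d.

Rows 2 and 4 both sum to 55, so that's the common total.
Column 1: 8 + 15 + 17 + 10 + 16 − 7 = 59, so its missing entry is 55 − 59 = -4.
Row 1: -4 + 8 + 17 − 2 + 18 + 6 = 43, so its missing entry is 55 − 43 = 12.
Column 4: 12 − 4 + 13 + 8 + 11 + 4 = 44, so its missing entry is 55 − 44 = 11.
Row 5: 10 − 3 + 11 + 16 + 0 + 10 = 44, so its missing entry is 55 − 44 = 11.
Row 3: 15 + 1 + 13 + 15 − 1 + 17 = 60, so its missing entry is 55 − 60 = -5.

a = -5, c = 11, b = 11, x = 12, d = -4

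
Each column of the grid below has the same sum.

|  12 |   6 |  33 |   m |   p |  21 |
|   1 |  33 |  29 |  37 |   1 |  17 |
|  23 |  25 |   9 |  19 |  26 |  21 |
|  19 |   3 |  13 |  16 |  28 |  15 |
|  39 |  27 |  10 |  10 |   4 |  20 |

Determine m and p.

Columns 2 and 3 both add up to 94, so every column sums to 94.
Column 4: 37 + 19 + 16 + 10 = 82, so the missing entry is 94 − 82 = 12.
Column 5: 1 + 26 + 28 + 4 = 59, so the missing entry is 94 − 59 = 35.

m = 12, p = 35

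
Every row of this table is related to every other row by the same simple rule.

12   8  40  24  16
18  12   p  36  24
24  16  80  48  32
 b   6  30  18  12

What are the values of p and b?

Each row is a constant multiple of every other row — this is a multiplication table with the headers hidden.
Row 2 is 24/16 = 3/2 times row 1, so its entry in column 3 is 40 × 3/2 = 60.
Row 4 is 12/16 = 3/4 times row 1, so its entry in column 1 is 12 × 3/4 = 9.

p = 60, b = 9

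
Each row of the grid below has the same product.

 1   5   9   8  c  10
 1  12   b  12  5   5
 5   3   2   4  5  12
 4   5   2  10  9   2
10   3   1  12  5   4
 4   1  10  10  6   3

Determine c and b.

Rows 5 and 6 each multiply to 7200, so every row has product 7200.
Row 1: 1×5×9×8×10 = 3600, so the missing entry is 7200 ÷ 3600 = 2.
Row 2: 1×12×12×5×5 = 3600, so the missing entry is 7200 ÷ 3600 = 2.

c = 2, b = 2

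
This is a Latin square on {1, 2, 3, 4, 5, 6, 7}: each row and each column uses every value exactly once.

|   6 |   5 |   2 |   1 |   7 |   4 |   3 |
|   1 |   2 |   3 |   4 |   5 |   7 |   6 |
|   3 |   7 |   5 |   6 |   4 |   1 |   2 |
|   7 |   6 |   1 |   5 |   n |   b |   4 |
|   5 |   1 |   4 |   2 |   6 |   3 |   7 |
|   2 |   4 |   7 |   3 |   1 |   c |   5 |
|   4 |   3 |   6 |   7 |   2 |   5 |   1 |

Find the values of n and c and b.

At (row 6, col 6): row 6 already has {1, 2, 3, 4, 5, 7}, so the value is 6.
Cell (4,5): column 5 already has {1, 2, 4, 5, 6, 7} → 3.
Cell (4,6): row 4 already has {1, 3, 4, 5, 6, 7} → 2.

n = 3, c = 6, b = 2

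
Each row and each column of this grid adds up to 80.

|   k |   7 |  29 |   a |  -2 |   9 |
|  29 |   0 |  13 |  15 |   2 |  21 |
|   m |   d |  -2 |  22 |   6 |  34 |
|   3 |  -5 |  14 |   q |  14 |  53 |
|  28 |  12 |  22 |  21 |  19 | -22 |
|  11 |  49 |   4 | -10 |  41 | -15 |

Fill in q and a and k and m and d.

q = 1, a = 31, k = 6, m = 3, d = 17

The known cells in column 2 total 63, leaving 80 − 63 = 17 for the blank.
The known cells in row 3 total 77, leaving 80 − 77 = 3 for the blank.
The known cells in column 1 total 74, leaving 80 − 74 = 6 for the blank.
The known cells in row 1 total 49, leaving 80 − 49 = 31 for the blank.
The known cells in row 4 total 79, leaving 80 − 79 = 1 for the blank.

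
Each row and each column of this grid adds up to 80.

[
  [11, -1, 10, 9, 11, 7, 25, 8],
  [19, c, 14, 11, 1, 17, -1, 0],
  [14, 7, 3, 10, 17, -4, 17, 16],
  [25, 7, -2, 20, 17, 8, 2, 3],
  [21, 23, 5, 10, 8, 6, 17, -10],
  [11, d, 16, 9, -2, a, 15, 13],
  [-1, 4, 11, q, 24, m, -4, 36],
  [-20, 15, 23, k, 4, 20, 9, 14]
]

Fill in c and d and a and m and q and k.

c = 19, d = 6, a = 12, m = 14, q = -4, k = 15

Row 2 has 19 + 14 + 11 + 1 + 17 − 1 + 0 = 61; the blank must be 80 − 61 = 19.
Column 2 has -1 + 19 + 7 + 7 + 23 + 4 + 15 = 74; the blank must be 80 − 74 = 6.
Row 6 has 11 + 6 + 16 + 9 − 2 + 15 + 13 = 68; the blank must be 80 − 68 = 12.
Column 6 has 7 + 17 − 4 + 8 + 6 + 12 + 20 = 66; the blank must be 80 − 66 = 14.
Row 8 has -20 + 15 + 23 + 4 + 20 + 9 + 14 = 65; the blank must be 80 − 65 = 15.
Row 7 has -1 + 4 + 11 + 24 + 14 − 4 + 36 = 84; the blank must be 80 − 84 = -4.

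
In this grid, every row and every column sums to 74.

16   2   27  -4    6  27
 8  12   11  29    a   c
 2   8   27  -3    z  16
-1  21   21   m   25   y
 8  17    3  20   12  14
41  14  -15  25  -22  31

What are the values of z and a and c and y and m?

z = 24, a = 29, c = -15, y = 1, m = 7

Row 3: 2 + 8 + 27 − 3 + 16 = 50, so its missing entry is 74 − 50 = 24.
Column 5: 6 + 24 + 25 + 12 − 22 = 45, so its missing entry is 74 − 45 = 29.
Row 2: 8 + 12 + 11 + 29 + 29 = 89, so its missing entry is 74 − 89 = -15.
Column 4: -4 + 29 − 3 + 20 + 25 = 67, so its missing entry is 74 − 67 = 7.
Row 4: -1 + 21 + 21 + 7 + 25 = 73, so its missing entry is 74 − 73 = 1.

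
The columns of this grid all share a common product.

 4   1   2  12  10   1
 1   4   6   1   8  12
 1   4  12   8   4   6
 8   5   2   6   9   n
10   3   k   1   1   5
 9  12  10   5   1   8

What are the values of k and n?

Columns 1 and 2 each multiply to 2880, so every column has product 2880.
Column 3: 2×6×12×2×10 = 2880, so the missing entry is 2880 ÷ 2880 = 1.
Column 6: 1×12×6×5×8 = 2880, so the missing entry is 2880 ÷ 2880 = 1.

k = 1, n = 1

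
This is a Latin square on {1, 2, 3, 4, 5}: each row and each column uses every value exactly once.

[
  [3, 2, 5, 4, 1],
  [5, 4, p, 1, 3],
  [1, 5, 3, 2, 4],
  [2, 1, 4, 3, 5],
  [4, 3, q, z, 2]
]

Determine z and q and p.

z = 5, q = 1, p = 2

Cell (2,3): row 2 already has {1, 3, 4, 5} → 2.
Cell (5,3): column 3 already has {2, 3, 4, 5} → 1.
For row 5, column 4: row 5 already has {1, 2, 3, 4}; that leaves 5.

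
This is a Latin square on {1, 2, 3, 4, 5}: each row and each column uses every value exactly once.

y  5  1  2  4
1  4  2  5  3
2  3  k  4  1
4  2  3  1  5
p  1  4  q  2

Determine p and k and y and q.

For row 5, column 4: column 4 already has {1, 2, 4, 5}; that leaves 3.
Cell (5,1): row 5 already has {1, 2, 3, 4} → 5.
For row 3, column 3: row 3 already has {1, 2, 3, 4}; that leaves 5.
At (row 1, col 1): row 1 already has {1, 2, 4, 5}, so the value is 3.

p = 5, k = 5, y = 3, q = 3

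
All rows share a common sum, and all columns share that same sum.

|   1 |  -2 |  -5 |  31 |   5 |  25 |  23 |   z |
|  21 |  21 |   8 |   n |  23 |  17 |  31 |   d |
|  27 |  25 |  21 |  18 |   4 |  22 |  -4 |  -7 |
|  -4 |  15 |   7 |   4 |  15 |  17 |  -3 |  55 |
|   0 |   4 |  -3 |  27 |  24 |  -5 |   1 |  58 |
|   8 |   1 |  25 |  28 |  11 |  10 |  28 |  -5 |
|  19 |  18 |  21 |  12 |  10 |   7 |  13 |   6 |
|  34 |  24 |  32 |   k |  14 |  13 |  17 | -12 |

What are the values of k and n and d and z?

k = -16, n = 2, d = -17, z = 28

Rows 3 and 4 both sum to 106, so that's the common total.
Row 1 has 1 − 2 − 5 + 31 + 5 + 25 + 23 = 78; the blank must be 106 − 78 = 28.
Column 8 has 28 − 7 + 55 + 58 − 5 + 6 − 12 = 123; the blank must be 106 − 123 = -17.
Row 2 has 21 + 21 + 8 + 23 + 17 + 31 − 17 = 104; the blank must be 106 − 104 = 2.
Row 8 has 34 + 24 + 32 + 14 + 13 + 17 − 12 = 122; the blank must be 106 − 122 = -16.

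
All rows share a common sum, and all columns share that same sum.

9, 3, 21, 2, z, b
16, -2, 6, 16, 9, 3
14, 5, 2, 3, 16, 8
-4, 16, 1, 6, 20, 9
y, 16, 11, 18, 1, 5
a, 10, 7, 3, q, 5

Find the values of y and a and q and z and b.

y = -3, a = 16, q = 7, z = -5, b = 18

Rows 2 and 3 both sum to 48, so that's the common total.
Row 5 has 16 + 11 + 18 + 1 + 5 = 51; the blank must be 48 − 51 = -3.
Column 1 has 9 + 16 + 14 − 4 − 3 = 32; the blank must be 48 − 32 = 16.
Row 6 has 16 + 10 + 7 + 3 + 5 = 41; the blank must be 48 − 41 = 7.
Column 5 has 9 + 16 + 20 + 1 + 7 = 53; the blank must be 48 − 53 = -5.
Row 1 has 9 + 3 + 21 + 2 − 5 = 30; the blank must be 48 − 30 = 18.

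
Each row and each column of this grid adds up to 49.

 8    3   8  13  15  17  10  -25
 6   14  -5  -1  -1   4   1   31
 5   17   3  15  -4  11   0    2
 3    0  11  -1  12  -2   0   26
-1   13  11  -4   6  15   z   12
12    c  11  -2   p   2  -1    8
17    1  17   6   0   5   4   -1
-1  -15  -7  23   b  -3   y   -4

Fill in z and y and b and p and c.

Row 5 has -1 + 13 + 11 − 4 + 6 + 15 + 12 = 52; the blank must be 49 − 52 = -3.
Column 2 has 3 + 14 + 17 + 0 + 13 + 1 − 15 = 33; the blank must be 49 − 33 = 16.
Row 6 has 12 + 16 + 11 − 2 + 2 − 1 + 8 = 46; the blank must be 49 − 46 = 3.
Column 5 has 15 − 1 − 4 + 12 + 6 + 3 + 0 = 31; the blank must be 49 − 31 = 18.
Row 8 has -1 − 15 − 7 + 23 + 18 − 3 − 4 = 11; the blank must be 49 − 11 = 38.

z = -3, y = 38, b = 18, p = 3, c = 16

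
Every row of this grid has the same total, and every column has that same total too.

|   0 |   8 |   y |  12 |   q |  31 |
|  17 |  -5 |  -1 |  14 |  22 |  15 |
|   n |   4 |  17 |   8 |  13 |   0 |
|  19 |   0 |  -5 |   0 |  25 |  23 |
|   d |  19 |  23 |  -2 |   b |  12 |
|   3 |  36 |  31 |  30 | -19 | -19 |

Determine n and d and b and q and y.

Rows 2 and 4 both sum to 62, so that's the common total.
The known cells in row 3 total 42, leaving 62 − 42 = 20 for the blank.
The known cells in column 1 total 59, leaving 62 − 59 = 3 for the blank.
The known cells in row 5 total 55, leaving 62 − 55 = 7 for the blank.
The known cells in column 5 total 48, leaving 62 − 48 = 14 for the blank.
The known cells in row 1 total 65, leaving 62 − 65 = -3 for the blank.

n = 20, d = 3, b = 7, q = 14, y = -3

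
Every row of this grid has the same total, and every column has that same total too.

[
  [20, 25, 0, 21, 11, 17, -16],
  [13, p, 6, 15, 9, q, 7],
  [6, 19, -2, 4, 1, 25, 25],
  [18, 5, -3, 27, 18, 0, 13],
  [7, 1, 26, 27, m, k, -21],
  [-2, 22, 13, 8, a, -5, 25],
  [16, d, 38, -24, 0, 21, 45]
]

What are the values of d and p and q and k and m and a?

d = -18, p = 24, q = 4, k = 16, m = 22, a = 17

Rows 1 and 3 both sum to 78, so that's the common total.
Row 7 has 16 + 38 − 24 + 0 + 21 + 45 = 96; the blank must be 78 − 96 = -18.
Column 2 has 25 + 19 + 5 + 1 + 22 − 18 = 54; the blank must be 78 − 54 = 24.
Row 2 has 13 + 24 + 6 + 15 + 9 + 7 = 74; the blank must be 78 − 74 = 4.
Row 6 has -2 + 22 + 13 + 8 − 5 + 25 = 61; the blank must be 78 − 61 = 17.
Column 5 has 11 + 9 + 1 + 18 + 17 + 0 = 56; the blank must be 78 − 56 = 22.
Row 5 has 7 + 1 + 26 + 27 + 22 − 21 = 62; the blank must be 78 − 62 = 16.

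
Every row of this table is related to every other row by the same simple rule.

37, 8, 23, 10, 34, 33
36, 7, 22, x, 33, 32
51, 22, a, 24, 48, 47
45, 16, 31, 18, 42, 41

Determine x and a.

x = 9, a = 37

The difference between any two rows is the same in every column — this is an addition table with the headers hidden.
Row 2 minus row 1 is 7 − 8 = -1, so its entry in column 4 is 10 + (-1) = 9.
Row 3 minus row 1 is 22 − 8 = 14, so its entry in column 3 is 23 + 14 = 37.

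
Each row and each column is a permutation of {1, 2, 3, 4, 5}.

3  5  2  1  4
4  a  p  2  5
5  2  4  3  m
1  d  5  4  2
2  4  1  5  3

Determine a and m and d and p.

Cell (3,5): row 3 already has {2, 3, 4, 5} → 1.
For row 2, column 3: column 3 already has {1, 2, 4, 5}; that leaves 3.
Cell (2,2): row 2 already has {2, 3, 4, 5} → 1.
Cell (4,2): row 4 already has {1, 2, 4, 5} → 3.

a = 1, m = 1, d = 3, p = 3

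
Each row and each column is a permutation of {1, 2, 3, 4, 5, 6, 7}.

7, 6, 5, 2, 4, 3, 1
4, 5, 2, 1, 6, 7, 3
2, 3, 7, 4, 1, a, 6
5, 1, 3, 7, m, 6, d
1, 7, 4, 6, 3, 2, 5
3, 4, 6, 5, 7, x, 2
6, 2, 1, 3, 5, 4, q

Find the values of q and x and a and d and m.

q = 7, x = 1, a = 5, d = 4, m = 2

Cell (6,6): row 6 already has {2, 3, 4, 5, 6, 7} → 1.
Cell (4,5): column 5 already has {1, 3, 4, 5, 6, 7} → 2.
At (row 4, col 7): row 4 already has {1, 2, 3, 5, 6, 7}, so the value is 4.
For row 7, column 7: row 7 already has {1, 2, 3, 4, 5, 6}; that leaves 7.
At (row 3, col 6): row 3 already has {1, 2, 3, 4, 6, 7}, so the value is 5.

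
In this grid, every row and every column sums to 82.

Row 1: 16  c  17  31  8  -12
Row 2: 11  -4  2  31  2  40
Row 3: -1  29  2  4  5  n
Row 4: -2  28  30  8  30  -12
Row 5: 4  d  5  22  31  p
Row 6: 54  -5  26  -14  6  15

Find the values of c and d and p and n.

c = 22, d = 12, p = 8, n = 43

Row 1: 16 + 17 + 31 + 8 − 12 = 60, so its missing entry is 82 − 60 = 22.
Row 3: -1 + 29 + 2 + 4 + 5 = 39, so its missing entry is 82 − 39 = 43.
Column 6: -12 + 40 + 43 − 12 + 15 = 74, so its missing entry is 82 − 74 = 8.
Row 5: 4 + 5 + 22 + 31 + 8 = 70, so its missing entry is 82 − 70 = 12.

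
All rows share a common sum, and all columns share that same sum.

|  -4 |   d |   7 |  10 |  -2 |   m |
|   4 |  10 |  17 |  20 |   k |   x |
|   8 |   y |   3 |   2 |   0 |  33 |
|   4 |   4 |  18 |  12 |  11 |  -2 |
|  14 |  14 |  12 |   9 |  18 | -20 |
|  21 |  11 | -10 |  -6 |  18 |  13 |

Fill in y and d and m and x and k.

y = 1, d = 7, m = 29, x = -6, k = 2

Rows 4 and 5 both sum to 47, so that's the common total.
The known cells in row 3 total 46, leaving 47 − 46 = 1 for the blank.
The known cells in column 2 total 40, leaving 47 − 40 = 7 for the blank.
The known cells in column 5 total 45, leaving 47 − 45 = 2 for the blank.
The known cells in row 2 total 53, leaving 47 − 53 = -6 for the blank.
The known cells in row 1 total 18, leaving 47 − 18 = 29 for the blank.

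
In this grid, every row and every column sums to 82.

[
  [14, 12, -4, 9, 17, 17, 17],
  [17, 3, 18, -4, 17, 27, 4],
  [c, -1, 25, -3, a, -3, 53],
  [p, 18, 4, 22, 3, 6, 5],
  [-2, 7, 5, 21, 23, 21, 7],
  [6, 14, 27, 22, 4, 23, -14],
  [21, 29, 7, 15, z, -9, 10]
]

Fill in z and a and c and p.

Row 7: 21 + 29 + 7 + 15 − 9 + 10 = 73, so its missing entry is 82 − 73 = 9.
Column 5: 17 + 17 + 3 + 23 + 4 + 9 = 73, so its missing entry is 82 − 73 = 9.
Row 3: -1 + 25 − 3 + 9 − 3 + 53 = 80, so its missing entry is 82 − 80 = 2.
Row 4: 18 + 4 + 22 + 3 + 6 + 5 = 58, so its missing entry is 82 − 58 = 24.

z = 9, a = 9, c = 2, p = 24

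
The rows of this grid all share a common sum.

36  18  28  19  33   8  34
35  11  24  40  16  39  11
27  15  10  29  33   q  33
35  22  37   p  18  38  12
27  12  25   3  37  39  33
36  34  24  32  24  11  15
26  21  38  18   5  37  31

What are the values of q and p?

Rows 2 and 6 both add up to 176, so every row sums to 176.
Row 3: 27 + 15 + 10 + 29 + 33 + 33 = 147, so the missing entry is 176 − 147 = 29.
Row 4: 35 + 22 + 37 + 18 + 38 + 12 = 162, so the missing entry is 176 − 162 = 14.

q = 29, p = 14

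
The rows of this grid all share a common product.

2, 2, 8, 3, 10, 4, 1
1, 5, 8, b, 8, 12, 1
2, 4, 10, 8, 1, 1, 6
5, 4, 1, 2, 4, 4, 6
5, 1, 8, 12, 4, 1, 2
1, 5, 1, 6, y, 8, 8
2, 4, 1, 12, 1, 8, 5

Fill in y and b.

y = 2, b = 1

Rows 4 and 5 each multiply to 3840, so every row has product 3840.
Row 6: 1×5×1×6×8×8 = 1920, so the missing entry is 3840 ÷ 1920 = 2.
Row 2: 1×5×8×8×12×1 = 3840, so the missing entry is 3840 ÷ 3840 = 1.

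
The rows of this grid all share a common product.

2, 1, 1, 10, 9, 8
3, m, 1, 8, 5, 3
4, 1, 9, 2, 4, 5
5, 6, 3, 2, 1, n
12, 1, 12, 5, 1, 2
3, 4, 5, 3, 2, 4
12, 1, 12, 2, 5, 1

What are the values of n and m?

n = 8, m = 4

Rows 3 and 6 each multiply to 1440, so every row has product 1440.
Row 4: 5×6×3×2×1 = 180, so the missing entry is 1440 ÷ 180 = 8.
Row 2: 3×1×8×5×3 = 360, so the missing entry is 1440 ÷ 360 = 4.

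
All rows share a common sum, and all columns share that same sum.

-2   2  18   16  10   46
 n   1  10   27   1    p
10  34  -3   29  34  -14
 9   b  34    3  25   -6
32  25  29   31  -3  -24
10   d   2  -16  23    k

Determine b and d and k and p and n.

Rows 1 and 3 both sum to 90, so that's the common total.
The known cells in row 4 total 65, leaving 90 − 65 = 25 for the blank.
The known cells in column 2 total 87, leaving 90 − 87 = 3 for the blank.
The known cells in row 6 total 22, leaving 90 − 22 = 68 for the blank.
The known cells in column 6 total 70, leaving 90 − 70 = 20 for the blank.
The known cells in row 2 total 59, leaving 90 − 59 = 31 for the blank.

b = 25, d = 3, k = 68, p = 20, n = 31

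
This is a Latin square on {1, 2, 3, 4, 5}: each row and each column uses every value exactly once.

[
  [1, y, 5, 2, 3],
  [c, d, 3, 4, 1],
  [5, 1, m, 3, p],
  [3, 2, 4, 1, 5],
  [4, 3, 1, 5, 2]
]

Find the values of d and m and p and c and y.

Cell (1,2): row 1 already has {1, 2, 3, 5} → 4.
At (row 3, col 5): column 5 already has {1, 2, 3, 5}, so the value is 4.
For row 2, column 2: column 2 already has {1, 2, 3, 4}; that leaves 5.
Cell (3,3): row 3 already has {1, 3, 4, 5} → 2.
At (row 2, col 1): row 2 already has {1, 3, 4, 5}, so the value is 2.

d = 5, m = 2, p = 4, c = 2, y = 4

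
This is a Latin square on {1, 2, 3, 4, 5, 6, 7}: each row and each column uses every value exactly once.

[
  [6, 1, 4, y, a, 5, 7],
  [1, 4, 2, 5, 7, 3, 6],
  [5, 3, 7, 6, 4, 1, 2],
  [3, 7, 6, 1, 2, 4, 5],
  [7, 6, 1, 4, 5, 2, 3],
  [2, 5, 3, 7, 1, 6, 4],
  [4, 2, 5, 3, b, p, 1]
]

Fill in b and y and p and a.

Cell (1,4): column 4 already has {1, 3, 4, 5, 6, 7} → 2.
At (row 1, col 5): row 1 already has {1, 2, 4, 5, 6, 7}, so the value is 3.
For row 7, column 5: column 5 already has {1, 2, 3, 4, 5, 7}; that leaves 6.
Cell (7,6): row 7 already has {1, 2, 3, 4, 5, 6} → 7.

b = 6, y = 2, p = 7, a = 3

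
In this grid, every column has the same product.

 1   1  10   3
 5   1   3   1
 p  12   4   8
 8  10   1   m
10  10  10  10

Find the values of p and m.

p = 3, m = 5

Columns 2 and 3 each multiply to 1200, so every column has product 1200.
Column 1: 1×5×8×10 = 400, so the missing entry is 1200 ÷ 400 = 3.
Column 4: 3×1×8×10 = 240, so the missing entry is 1200 ÷ 240 = 5.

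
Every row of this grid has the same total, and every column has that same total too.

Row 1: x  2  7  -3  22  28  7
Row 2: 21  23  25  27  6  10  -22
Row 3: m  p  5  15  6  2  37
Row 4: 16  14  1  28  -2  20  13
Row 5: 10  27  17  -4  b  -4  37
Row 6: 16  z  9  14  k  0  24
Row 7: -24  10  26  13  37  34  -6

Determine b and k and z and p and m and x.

b = 7, k = 14, z = 13, p = 1, m = 24, x = 27

Rows 2 and 4 both sum to 90, so that's the common total.
Row 5: 10 + 27 + 17 − 4 − 4 + 37 = 83, so its missing entry is 90 − 83 = 7.
Row 1: 2 + 7 − 3 + 22 + 28 + 7 = 63, so its missing entry is 90 − 63 = 27.
Column 5: 22 + 6 + 6 − 2 + 7 + 37 = 76, so its missing entry is 90 − 76 = 14.
Column 1: 27 + 21 + 16 + 10 + 16 − 24 = 66, so its missing entry is 90 − 66 = 24.
Row 3: 24 + 5 + 15 + 6 + 2 + 37 = 89, so its missing entry is 90 − 89 = 1.
Row 6: 16 + 9 + 14 + 14 + 0 + 24 = 77, so its missing entry is 90 − 77 = 13.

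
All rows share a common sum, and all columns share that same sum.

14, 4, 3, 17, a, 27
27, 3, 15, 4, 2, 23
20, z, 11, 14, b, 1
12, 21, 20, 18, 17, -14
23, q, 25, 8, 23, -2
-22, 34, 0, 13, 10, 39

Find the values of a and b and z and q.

a = 9, b = 13, z = 15, q = -3

Rows 2 and 4 both sum to 74, so that's the common total.
The known cells in row 1 total 65, leaving 74 − 65 = 9 for the blank.
The known cells in column 5 total 61, leaving 74 − 61 = 13 for the blank.
The known cells in row 3 total 59, leaving 74 − 59 = 15 for the blank.
The known cells in row 5 total 77, leaving 74 − 77 = -3 for the blank.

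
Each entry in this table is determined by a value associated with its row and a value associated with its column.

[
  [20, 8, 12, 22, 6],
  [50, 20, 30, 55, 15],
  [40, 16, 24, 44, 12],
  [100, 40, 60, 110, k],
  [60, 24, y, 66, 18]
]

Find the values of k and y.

Each row is a constant multiple of every other row — this is a multiplication table with the headers hidden.
Row 4 is 40/8 = 5/1 times row 1, so its entry in column 5 is 6 × 5/1 = 30.
Row 5 is 24/8 = 3/1 times row 1, so its entry in column 3 is 12 × 3/1 = 36.

k = 30, y = 36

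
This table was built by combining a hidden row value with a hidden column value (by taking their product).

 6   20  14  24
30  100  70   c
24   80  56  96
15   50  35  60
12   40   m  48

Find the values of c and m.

Each row is a constant multiple of every other row — this is a multiplication table with the headers hidden.
Row 2 is 100/20 = 5/1 times row 1, so its entry in column 4 is 24 × 5/1 = 120.
Row 5 is 40/20 = 2/1 times row 1, so its entry in column 3 is 14 × 2/1 = 28.

c = 120, m = 28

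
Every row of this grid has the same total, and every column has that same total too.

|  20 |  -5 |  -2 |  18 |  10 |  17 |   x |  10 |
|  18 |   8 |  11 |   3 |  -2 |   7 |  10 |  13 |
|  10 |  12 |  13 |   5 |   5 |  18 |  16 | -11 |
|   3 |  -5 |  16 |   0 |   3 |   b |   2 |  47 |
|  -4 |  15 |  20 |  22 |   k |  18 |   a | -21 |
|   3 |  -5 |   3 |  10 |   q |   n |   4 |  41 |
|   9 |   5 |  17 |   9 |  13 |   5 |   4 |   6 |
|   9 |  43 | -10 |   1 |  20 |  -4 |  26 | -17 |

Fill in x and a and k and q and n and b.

x = 0, a = 6, k = 12, q = 7, n = 5, b = 2

Rows 2 and 3 both sum to 68, so that's the common total.
Row 1 has 20 − 5 − 2 + 18 + 10 + 17 + 10 = 68; the blank must be 68 − 68 = 0.
Column 7 has 0 + 10 + 16 + 2 + 4 + 4 + 26 = 62; the blank must be 68 − 62 = 6.
Row 5 has -4 + 15 + 20 + 22 + 18 + 6 − 21 = 56; the blank must be 68 − 56 = 12.
Column 5 has 10 − 2 + 5 + 3 + 12 + 13 + 20 = 61; the blank must be 68 − 61 = 7.
Row 6 has 3 − 5 + 3 + 10 + 7 + 4 + 41 = 63; the blank must be 68 − 63 = 5.
Row 4 has 3 − 5 + 16 + 0 + 3 + 2 + 47 = 66; the blank must be 68 − 66 = 2.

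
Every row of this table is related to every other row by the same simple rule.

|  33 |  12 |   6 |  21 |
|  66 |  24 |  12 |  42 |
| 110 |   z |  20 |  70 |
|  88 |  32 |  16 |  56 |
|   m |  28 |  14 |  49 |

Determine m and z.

m = 77, z = 40

Each row is a constant multiple of every other row — this is a multiplication table with the headers hidden.
Row 5 is 49/21 = 7/3 times row 1, so its entry in column 1 is 33 × 7/3 = 77.
Row 3 is 70/21 = 10/3 times row 1, so its entry in column 2 is 12 × 10/3 = 40.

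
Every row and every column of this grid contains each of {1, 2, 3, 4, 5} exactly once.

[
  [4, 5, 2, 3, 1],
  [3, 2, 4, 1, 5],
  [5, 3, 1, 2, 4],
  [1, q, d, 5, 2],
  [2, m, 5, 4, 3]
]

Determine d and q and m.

d = 3, q = 4, m = 1

At (row 4, col 3): column 3 already has {1, 2, 4, 5}, so the value is 3.
Cell (4,2): row 4 already has {1, 2, 3, 5} → 4.
At (row 5, col 2): row 5 already has {2, 3, 4, 5}, so the value is 1.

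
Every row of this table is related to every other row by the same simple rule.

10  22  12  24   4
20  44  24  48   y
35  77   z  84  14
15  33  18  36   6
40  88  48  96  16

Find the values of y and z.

y = 8, z = 42

Each row is a constant multiple of every other row — this is a multiplication table with the headers hidden.
Row 2 is 44/22 = 2/1 times row 1, so its entry in column 5 is 4 × 2/1 = 8.
Row 3 is 77/22 = 7/2 times row 1, so its entry in column 3 is 12 × 7/2 = 42.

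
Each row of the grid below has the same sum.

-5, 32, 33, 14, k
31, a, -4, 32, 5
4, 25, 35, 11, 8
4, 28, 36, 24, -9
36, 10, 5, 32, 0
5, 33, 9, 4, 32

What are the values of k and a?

k = 9, a = 19

Rows 5 and 6 both add up to 83, so every row sums to 83.
Row 1: -5 + 32 + 33 + 14 = 74, so the missing entry is 83 − 74 = 9.
Row 2: 31 − 4 + 32 + 5 = 64, so the missing entry is 83 − 64 = 19.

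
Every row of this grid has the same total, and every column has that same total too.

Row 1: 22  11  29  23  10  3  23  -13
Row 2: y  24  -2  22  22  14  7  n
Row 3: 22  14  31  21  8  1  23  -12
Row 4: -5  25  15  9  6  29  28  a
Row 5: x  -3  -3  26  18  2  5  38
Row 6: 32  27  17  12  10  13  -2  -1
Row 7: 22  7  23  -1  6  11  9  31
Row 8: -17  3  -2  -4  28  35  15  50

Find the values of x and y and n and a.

Rows 1 and 3 both sum to 108, so that's the common total.
Row 4 has -5 + 25 + 15 + 9 + 6 + 29 + 28 = 107; the blank must be 108 − 107 = 1.
Column 8 has -13 − 12 + 1 + 38 − 1 + 31 + 50 = 94; the blank must be 108 − 94 = 14.
Row 2 has 24 − 2 + 22 + 22 + 14 + 7 + 14 = 101; the blank must be 108 − 101 = 7.
Row 5 has -3 − 3 + 26 + 18 + 2 + 5 + 38 = 83; the blank must be 108 − 83 = 25.

x = 25, y = 7, n = 14, a = 1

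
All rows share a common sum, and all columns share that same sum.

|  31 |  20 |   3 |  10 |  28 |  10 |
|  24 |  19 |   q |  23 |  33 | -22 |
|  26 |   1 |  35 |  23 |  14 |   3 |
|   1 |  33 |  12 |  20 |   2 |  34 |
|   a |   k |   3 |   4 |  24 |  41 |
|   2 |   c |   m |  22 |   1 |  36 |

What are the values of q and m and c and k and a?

q = 25, m = 24, c = 17, k = 12, a = 18

Rows 1 and 3 both sum to 102, so that's the common total.
Column 1 has 31 + 24 + 26 + 1 + 2 = 84; the blank must be 102 − 84 = 18.
Row 2 has 24 + 19 + 23 + 33 − 22 = 77; the blank must be 102 − 77 = 25.
Row 5 has 18 + 3 + 4 + 24 + 41 = 90; the blank must be 102 − 90 = 12.
Column 2 has 20 + 19 + 1 + 33 + 12 = 85; the blank must be 102 − 85 = 17.
Row 6 has 2 + 17 + 22 + 1 + 36 = 78; the blank must be 102 − 78 = 24.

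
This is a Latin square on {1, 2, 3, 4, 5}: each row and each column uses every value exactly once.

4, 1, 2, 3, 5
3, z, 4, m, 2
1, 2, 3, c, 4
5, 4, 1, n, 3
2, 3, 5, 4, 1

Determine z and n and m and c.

z = 5, n = 2, m = 1, c = 5

Cell (3,4): row 3 already has {1, 2, 3, 4} → 5.
Cell (2,2): column 2 already has {1, 2, 3, 4} → 5.
At (row 4, col 4): row 4 already has {1, 3, 4, 5}, so the value is 2.
For row 2, column 4: row 2 already has {2, 3, 4, 5}; that leaves 1.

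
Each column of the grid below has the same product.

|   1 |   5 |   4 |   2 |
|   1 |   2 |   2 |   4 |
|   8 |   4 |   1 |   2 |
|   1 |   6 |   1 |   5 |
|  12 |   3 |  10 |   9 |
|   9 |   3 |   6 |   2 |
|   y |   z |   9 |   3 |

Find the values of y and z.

Columns 3 and 4 each multiply to 4320, so every column has product 4320.
Column 1: 1×1×8×1×12×9 = 864, so the missing entry is 4320 ÷ 864 = 5.
Column 2: 5×2×4×6×3×3 = 2160, so the missing entry is 4320 ÷ 2160 = 2.

y = 5, z = 2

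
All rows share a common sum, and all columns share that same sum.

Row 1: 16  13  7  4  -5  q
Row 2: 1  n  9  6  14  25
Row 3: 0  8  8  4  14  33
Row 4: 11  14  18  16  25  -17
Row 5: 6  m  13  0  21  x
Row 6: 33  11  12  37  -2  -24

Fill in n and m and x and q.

n = 12, m = 9, x = 18, q = 32

Rows 3 and 4 both sum to 67, so that's the common total.
The known cells in row 2 total 55, leaving 67 − 55 = 12 for the blank.
The known cells in column 2 total 58, leaving 67 − 58 = 9 for the blank.
The known cells in row 5 total 49, leaving 67 − 49 = 18 for the blank.
The known cells in row 1 total 35, leaving 67 − 35 = 32 for the blank.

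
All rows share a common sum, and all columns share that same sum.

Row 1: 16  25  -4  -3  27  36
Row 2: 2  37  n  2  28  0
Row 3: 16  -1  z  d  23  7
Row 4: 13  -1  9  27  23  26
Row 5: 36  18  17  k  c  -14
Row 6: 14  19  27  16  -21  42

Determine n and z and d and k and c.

Rows 1 and 4 both sum to 97, so that's the common total.
Column 5: 27 + 28 + 23 + 23 − 21 = 80, so its missing entry is 97 − 80 = 17.
Row 2: 2 + 37 + 2 + 28 + 0 = 69, so its missing entry is 97 − 69 = 28.
Row 5: 36 + 18 + 17 + 17 − 14 = 74, so its missing entry is 97 − 74 = 23.
Column 4: -3 + 2 + 27 + 23 + 16 = 65, so its missing entry is 97 − 65 = 32.
Row 3: 16 − 1 + 32 + 23 + 7 = 77, so its missing entry is 97 − 77 = 20.

n = 28, z = 20, d = 32, k = 23, c = 17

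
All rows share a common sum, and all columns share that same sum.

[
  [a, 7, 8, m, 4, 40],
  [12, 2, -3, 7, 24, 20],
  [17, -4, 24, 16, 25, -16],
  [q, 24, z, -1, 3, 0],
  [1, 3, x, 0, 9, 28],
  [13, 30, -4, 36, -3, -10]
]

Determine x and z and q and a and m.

x = 21, z = 16, q = 20, a = -1, m = 4

Rows 2 and 3 both sum to 62, so that's the common total.
Column 4: 7 + 16 − 1 + 0 + 36 = 58, so its missing entry is 62 − 58 = 4.
Row 1: 7 + 8 + 4 + 4 + 40 = 63, so its missing entry is 62 − 63 = -1.
Row 5: 1 + 3 + 0 + 9 + 28 = 41, so its missing entry is 62 − 41 = 21.
Column 1: -1 + 12 + 17 + 1 + 13 = 42, so its missing entry is 62 − 42 = 20.
Row 4: 20 + 24 − 1 + 3 + 0 = 46, so its missing entry is 62 − 46 = 16.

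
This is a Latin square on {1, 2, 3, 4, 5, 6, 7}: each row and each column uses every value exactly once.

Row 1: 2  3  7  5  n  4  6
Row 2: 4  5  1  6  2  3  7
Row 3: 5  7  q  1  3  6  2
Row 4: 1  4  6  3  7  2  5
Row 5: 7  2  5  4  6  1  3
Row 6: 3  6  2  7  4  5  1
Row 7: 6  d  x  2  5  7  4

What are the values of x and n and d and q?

At (row 7, col 2): column 2 already has {2, 3, 4, 5, 6, 7}, so the value is 1.
At (row 7, col 3): row 7 already has {1, 2, 4, 5, 6, 7}, so the value is 3.
Cell (1,5): row 1 already has {2, 3, 4, 5, 6, 7} → 1.
Cell (3,3): row 3 already has {1, 2, 3, 5, 6, 7} → 4.

x = 3, n = 1, d = 1, q = 4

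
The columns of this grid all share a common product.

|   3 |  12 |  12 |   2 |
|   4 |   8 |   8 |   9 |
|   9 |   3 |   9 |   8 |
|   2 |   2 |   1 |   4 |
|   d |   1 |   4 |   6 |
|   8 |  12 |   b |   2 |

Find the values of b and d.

b = 2, d = 4

Columns 2 and 4 each multiply to 6912, so every column has product 6912.
Column 3: 12×8×9×1×4 = 3456, so the missing entry is 6912 ÷ 3456 = 2.
Column 1: 3×4×9×2×8 = 1728, so the missing entry is 6912 ÷ 1728 = 4.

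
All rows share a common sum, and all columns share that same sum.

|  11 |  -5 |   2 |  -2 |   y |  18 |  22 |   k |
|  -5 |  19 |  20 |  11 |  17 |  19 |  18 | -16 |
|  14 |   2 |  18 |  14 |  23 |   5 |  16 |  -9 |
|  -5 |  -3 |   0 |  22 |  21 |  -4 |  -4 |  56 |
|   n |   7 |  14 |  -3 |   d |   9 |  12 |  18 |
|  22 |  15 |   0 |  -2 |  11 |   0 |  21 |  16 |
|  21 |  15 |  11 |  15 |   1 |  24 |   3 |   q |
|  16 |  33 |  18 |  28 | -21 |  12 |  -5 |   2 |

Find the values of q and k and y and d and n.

Rows 2 and 3 both sum to 83, so that's the common total.
Column 1 has 11 − 5 + 14 − 5 + 22 + 21 + 16 = 74; the blank must be 83 − 74 = 9.
Row 5 has 9 + 7 + 14 − 3 + 9 + 12 + 18 = 66; the blank must be 83 − 66 = 17.
Column 5 has 17 + 23 + 21 + 17 + 11 + 1 − 21 = 69; the blank must be 83 − 69 = 14.
Row 1 has 11 − 5 + 2 − 2 + 14 + 18 + 22 = 60; the blank must be 83 − 60 = 23.
Row 7 has 21 + 15 + 11 + 15 + 1 + 24 + 3 = 90; the blank must be 83 − 90 = -7.

q = -7, k = 23, y = 14, d = 17, n = 9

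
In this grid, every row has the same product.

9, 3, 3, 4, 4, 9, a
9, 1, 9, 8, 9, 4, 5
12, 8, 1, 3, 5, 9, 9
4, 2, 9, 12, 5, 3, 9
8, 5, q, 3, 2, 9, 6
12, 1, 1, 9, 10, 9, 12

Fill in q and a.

Rows 2 and 6 each multiply to 116640, so every row has product 116640.
Row 5: 8×5×3×2×9×6 = 12960, so the missing entry is 116640 ÷ 12960 = 9.
Row 1: 9×3×3×4×4×9 = 11664, so the missing entry is 116640 ÷ 11664 = 10.

q = 9, a = 10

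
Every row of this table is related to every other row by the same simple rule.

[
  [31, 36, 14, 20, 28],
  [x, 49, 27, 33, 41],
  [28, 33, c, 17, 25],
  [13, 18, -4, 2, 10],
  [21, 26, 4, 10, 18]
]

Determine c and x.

The difference between any two rows is the same in every column — this is an addition table with the headers hidden.
Row 3 minus row 1 is 17 − 20 = -3, so its entry in column 3 is 14 + (-3) = 11.
Row 2 minus row 1 is 33 − 20 = 13, so its entry in column 1 is 31 + 13 = 44.

c = 11, x = 44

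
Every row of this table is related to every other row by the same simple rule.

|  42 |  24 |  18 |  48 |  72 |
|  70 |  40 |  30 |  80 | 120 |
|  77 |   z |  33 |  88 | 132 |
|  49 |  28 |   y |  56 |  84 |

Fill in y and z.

Each row is a constant multiple of every other row — this is a multiplication table with the headers hidden.
Row 4 is 84/72 = 7/6 times row 1, so its entry in column 3 is 18 × 7/6 = 21.
Row 3 is 132/72 = 11/6 times row 1, so its entry in column 2 is 24 × 11/6 = 44.

y = 21, z = 44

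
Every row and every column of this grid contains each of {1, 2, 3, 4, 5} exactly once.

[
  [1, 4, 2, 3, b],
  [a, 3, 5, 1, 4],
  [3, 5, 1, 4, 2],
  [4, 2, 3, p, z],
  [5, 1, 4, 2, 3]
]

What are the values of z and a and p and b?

For row 2, column 1: row 2 already has {1, 3, 4, 5}; that leaves 2.
Cell (4,4): column 4 already has {1, 2, 3, 4} → 5.
For row 1, column 5: row 1 already has {1, 2, 3, 4}; that leaves 5.
At (row 4, col 5): row 4 already has {2, 3, 4, 5}, so the value is 1.

z = 1, a = 2, p = 5, b = 5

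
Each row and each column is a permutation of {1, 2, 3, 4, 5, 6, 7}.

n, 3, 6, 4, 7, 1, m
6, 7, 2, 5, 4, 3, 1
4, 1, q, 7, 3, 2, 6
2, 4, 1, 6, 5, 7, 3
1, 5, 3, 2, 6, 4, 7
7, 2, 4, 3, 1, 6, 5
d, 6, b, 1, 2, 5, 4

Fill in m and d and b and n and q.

Cell (3,3): row 3 already has {1, 2, 3, 4, 6, 7} → 5.
Cell (7,3): column 3 already has {1, 2, 3, 4, 5, 6} → 7.
At (row 1, col 7): column 7 already has {1, 3, 4, 5, 6, 7}, so the value is 2.
For row 1, column 1: row 1 already has {1, 2, 3, 4, 6, 7}; that leaves 5.
Cell (7,1): row 7 already has {1, 2, 4, 5, 6, 7} → 3.

m = 2, d = 3, b = 7, n = 5, q = 5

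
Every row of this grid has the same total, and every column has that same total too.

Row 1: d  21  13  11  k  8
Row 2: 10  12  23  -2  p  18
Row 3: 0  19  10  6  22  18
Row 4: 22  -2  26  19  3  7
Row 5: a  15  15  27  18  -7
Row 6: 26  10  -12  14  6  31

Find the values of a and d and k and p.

a = 7, d = 10, k = 12, p = 14

Rows 3 and 4 both sum to 75, so that's the common total.
Row 5 has 15 + 15 + 27 + 18 − 7 = 68; the blank must be 75 − 68 = 7.
Row 2 has 10 + 12 + 23 − 2 + 18 = 61; the blank must be 75 − 61 = 14.
Column 5 has 14 + 22 + 3 + 18 + 6 = 63; the blank must be 75 − 63 = 12.
Row 1 has 21 + 13 + 11 + 12 + 8 = 65; the blank must be 75 − 65 = 10.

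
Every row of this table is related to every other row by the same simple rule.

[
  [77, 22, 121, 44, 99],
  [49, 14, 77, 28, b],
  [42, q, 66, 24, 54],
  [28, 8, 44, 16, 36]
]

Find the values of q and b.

q = 12, b = 63

Each row is a constant multiple of every other row — this is a multiplication table with the headers hidden.
Row 3 is 66/121 = 6/11 times row 1, so its entry in column 2 is 22 × 6/11 = 12.
Row 2 is 77/121 = 7/11 times row 1, so its entry in column 5 is 99 × 7/11 = 63.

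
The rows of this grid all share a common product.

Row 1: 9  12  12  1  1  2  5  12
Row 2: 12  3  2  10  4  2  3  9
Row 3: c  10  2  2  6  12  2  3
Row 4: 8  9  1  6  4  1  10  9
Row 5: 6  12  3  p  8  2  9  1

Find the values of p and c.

p = 5, c = 9

Rows 1 and 2 each multiply to 155520, so every row has product 155520.
Row 5: 6×12×3×8×2×9×1 = 31104, so the missing entry is 155520 ÷ 31104 = 5.
Row 3: 10×2×2×6×12×2×3 = 17280, so the missing entry is 155520 ÷ 17280 = 9.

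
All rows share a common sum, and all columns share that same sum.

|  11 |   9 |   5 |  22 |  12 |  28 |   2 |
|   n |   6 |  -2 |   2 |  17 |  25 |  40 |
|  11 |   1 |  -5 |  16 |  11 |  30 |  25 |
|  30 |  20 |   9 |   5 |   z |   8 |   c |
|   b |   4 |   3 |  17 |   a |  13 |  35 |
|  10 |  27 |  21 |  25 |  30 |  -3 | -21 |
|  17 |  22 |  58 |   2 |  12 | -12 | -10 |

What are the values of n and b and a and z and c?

Rows 1 and 3 both sum to 89, so that's the common total.
Column 7: 2 + 40 + 25 + 35 − 21 − 10 = 71, so its missing entry is 89 − 71 = 18.
Row 4: 30 + 20 + 9 + 5 + 8 + 18 = 90, so its missing entry is 89 − 90 = -1.
Column 5: 12 + 17 + 11 − 1 + 30 + 12 = 81, so its missing entry is 89 − 81 = 8.
Row 5: 4 + 3 + 17 + 8 + 13 + 35 = 80, so its missing entry is 89 − 80 = 9.
Row 2: 6 − 2 + 2 + 17 + 25 + 40 = 88, so its missing entry is 89 − 88 = 1.

n = 1, b = 9, a = 8, z = -1, c = 18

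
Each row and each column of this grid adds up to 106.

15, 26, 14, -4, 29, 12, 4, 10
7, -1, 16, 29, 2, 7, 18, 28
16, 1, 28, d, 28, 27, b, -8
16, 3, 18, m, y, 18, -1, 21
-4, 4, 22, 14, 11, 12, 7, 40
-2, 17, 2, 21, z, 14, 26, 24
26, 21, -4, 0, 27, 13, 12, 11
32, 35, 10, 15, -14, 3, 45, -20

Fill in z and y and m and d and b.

z = 4, y = 19, m = 12, d = 19, b = -5

Row 6: -2 + 17 + 2 + 21 + 14 + 26 + 24 = 102, so its missing entry is 106 − 102 = 4.
Column 5: 29 + 2 + 28 + 11 + 4 + 27 − 14 = 87, so its missing entry is 106 − 87 = 19.
Row 4: 16 + 3 + 18 + 19 + 18 − 1 + 21 = 94, so its missing entry is 106 − 94 = 12.
Column 4: -4 + 29 + 12 + 14 + 21 + 0 + 15 = 87, so its missing entry is 106 − 87 = 19.
Row 3: 16 + 1 + 28 + 19 + 28 + 27 − 8 = 111, so its missing entry is 106 − 111 = -5.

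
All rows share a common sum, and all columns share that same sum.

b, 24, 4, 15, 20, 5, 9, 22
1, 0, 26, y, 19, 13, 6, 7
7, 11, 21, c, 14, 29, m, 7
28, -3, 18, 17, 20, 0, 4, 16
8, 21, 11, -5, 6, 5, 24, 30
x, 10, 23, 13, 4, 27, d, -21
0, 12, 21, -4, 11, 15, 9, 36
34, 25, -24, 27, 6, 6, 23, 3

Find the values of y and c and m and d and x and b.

y = 28, c = 9, m = 2, d = 23, x = 21, b = 1

Rows 4 and 5 both sum to 100, so that's the common total.
The known cells in row 1 total 99, leaving 100 − 99 = 1 for the blank.
The known cells in column 1 total 79, leaving 100 − 79 = 21 for the blank.
The known cells in row 6 total 77, leaving 100 − 77 = 23 for the blank.
The known cells in column 7 total 98, leaving 100 − 98 = 2 for the blank.
The known cells in row 3 total 91, leaving 100 − 91 = 9 for the blank.
The known cells in row 2 total 72, leaving 100 − 72 = 28 for the blank.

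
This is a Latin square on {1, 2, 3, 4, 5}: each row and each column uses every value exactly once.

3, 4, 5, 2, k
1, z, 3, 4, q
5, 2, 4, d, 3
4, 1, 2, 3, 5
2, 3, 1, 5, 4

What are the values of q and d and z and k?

q = 2, d = 1, z = 5, k = 1

For row 3, column 4: row 3 already has {2, 3, 4, 5}; that leaves 1.
For row 2, column 2: column 2 already has {1, 2, 3, 4}; that leaves 5.
For row 1, column 5: row 1 already has {2, 3, 4, 5}; that leaves 1.
Cell (2,5): row 2 already has {1, 3, 4, 5} → 2.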